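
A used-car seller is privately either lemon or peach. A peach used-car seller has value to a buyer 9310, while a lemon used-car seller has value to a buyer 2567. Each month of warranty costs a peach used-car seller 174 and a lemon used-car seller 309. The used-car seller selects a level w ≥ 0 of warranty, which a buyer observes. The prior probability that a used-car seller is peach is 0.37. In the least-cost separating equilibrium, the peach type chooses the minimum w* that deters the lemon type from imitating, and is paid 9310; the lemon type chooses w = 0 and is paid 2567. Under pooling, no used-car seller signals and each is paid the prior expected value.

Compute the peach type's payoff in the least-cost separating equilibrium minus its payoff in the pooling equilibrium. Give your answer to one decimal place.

451.1

Least-cost separating signal: w* solves 2567 = 9310 − 309·w*, so w* = (9310 − 2567)/309 ≈ 21.8220.
Peach type's separating payoff: 9310 − 174 × w* = 9310 − 174 × (9310 − 2567)/309 = 9310 − 1173282/309 ≈ 5512.971.
Pooling payoff: 0.37 × 9310 + 0.63 × 2567 = 5061.91.
Difference: 5512.971 − 5061.91 = 451.061, i.e. 451.1 to one decimal place.
The peach type prefers to separate.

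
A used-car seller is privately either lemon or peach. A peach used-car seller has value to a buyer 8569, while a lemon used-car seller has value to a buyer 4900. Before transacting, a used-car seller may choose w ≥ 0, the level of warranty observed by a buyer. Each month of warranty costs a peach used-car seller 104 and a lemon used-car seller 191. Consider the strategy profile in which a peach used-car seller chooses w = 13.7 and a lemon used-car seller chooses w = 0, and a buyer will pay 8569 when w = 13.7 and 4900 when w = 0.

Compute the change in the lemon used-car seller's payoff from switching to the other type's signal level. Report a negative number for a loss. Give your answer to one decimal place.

1052.3

Playing w = 0 the lemon used-car seller receives 4900.
Deviating to w = 13.7 brings payment 8569 at cost 191 × 13.7 = 2616.7, netting 5952.3.
Gain from deviating: 5952.3 − 4900 = 1052.3.
The gain is positive, so the lemon type's incentive-compatibility constraint is violated — this profile is not a separating equilibrium.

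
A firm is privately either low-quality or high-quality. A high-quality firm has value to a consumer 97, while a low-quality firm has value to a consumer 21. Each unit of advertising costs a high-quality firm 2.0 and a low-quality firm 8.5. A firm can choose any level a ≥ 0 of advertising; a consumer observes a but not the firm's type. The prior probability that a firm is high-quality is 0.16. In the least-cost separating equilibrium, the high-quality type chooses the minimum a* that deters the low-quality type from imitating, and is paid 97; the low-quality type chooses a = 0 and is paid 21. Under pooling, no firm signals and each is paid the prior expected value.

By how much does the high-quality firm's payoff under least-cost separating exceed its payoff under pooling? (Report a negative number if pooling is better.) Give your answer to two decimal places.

Least-cost separating signal: a* solves 21 = 97 − 8.5·a*, so a* = (97 − 21)/8.5 ≈ 8.9412.
High-quality type's separating payoff: 97 − 2.0 × a* = 97 − 2.0 × (97 − 21)/8.5 = 97 − 152/8.5 ≈ 79.1176.
Pooling payoff: 0.16 × 97 + 0.84 × 21 = 33.16.
Difference: 79.1176 − 33.16 = 45.9576, i.e. 45.96 to two decimal places.
The high-quality type prefers to separate.

45.96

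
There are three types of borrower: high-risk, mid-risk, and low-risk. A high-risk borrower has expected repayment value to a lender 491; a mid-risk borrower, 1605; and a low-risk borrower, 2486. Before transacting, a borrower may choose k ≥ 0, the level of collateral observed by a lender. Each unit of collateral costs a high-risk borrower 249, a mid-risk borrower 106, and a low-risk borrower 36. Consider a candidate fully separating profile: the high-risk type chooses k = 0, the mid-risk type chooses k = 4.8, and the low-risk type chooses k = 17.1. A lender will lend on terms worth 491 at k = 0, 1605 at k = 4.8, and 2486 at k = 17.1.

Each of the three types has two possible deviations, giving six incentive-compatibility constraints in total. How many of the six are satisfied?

High-risk (own payoff 491): to k=4.8 gives 1605 − 249×4.8 = 409.8 → no gain ✓; to k=17.1 gives 2486 − 249×17.1 = -1771.9 → no gain ✓.
Low-risk (own payoff 2486 − 36×17.1 = 1870.4): to k=0 gives 491 → no gain ✓; to k=4.8 gives 1605 − 36×4.8 = 1432.2 → no gain ✓.
Mid-risk (own payoff 1605 − 106×4.8 = 1096.2): to k=0 gives 491 → no gain ✓; to k=17.1 gives 2486 − 106×17.1 = 673.4 → no gain ✓.
6 of the 6 constraints hold; this profile is a separating equilibrium.

6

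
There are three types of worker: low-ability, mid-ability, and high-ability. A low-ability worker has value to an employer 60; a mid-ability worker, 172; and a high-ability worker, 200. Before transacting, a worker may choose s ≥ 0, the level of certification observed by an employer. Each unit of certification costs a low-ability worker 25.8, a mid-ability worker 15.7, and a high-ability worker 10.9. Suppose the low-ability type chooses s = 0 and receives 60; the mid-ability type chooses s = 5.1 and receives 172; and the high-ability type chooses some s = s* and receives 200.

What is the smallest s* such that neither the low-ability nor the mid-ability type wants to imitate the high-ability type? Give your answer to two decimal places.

6.88

Low-ability type (on-path payoff 60) won't mimic when 60 ≥ 200 − 25.8·s*, i.e. s* ≥ 5.43.
Mid-ability type (on-path payoff 172 − 15.7×5.1 = 91.93) won't mimic when 91.93 ≥ 200 − 15.7·s*, i.e. s* ≥ 6.88.
Both must hold, so s* = max(5.43, 6.88) = 6.88. The mid-ability type's constraint binds.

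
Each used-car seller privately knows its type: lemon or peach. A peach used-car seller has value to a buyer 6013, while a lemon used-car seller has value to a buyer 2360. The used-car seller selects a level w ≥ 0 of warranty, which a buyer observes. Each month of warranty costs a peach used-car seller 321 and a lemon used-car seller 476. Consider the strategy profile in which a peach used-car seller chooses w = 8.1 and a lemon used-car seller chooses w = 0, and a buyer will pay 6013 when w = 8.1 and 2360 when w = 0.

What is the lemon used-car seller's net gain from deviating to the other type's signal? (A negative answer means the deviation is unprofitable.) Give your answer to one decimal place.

Playing w = 0 the lemon used-car seller receives 2360.
Deviating to w = 8.1 brings payment 6013 at cost 476 × 8.1 = 3855.6, netting 2157.4.
Gain from deviating: 2157.4 − 2360 = -202.6.
The gain is negative, so the lemon type's incentive-compatibility constraint is satisfied.

-202.6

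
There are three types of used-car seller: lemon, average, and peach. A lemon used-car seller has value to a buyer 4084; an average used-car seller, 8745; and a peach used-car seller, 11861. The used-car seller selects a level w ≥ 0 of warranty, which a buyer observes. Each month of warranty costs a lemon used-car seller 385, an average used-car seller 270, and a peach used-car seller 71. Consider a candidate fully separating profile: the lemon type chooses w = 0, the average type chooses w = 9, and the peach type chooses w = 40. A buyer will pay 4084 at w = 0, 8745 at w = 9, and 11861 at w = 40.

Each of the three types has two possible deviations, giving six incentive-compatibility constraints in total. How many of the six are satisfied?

5

Peach (own payoff 11861 − 71×40 = 9021): to w=0 gives 4084 → no gain ✓; to w=9 gives 8745 − 71×9 = 8106 → no gain ✓.
Lemon (own payoff 4084): to w=9 gives 8745 − 385×9 = 5280 → profitable ✗; to w=40 gives 11861 − 385×40 = -3539 → no gain ✓.
Average (own payoff 8745 − 270×9 = 6315): to w=0 gives 4084 → no gain ✓; to w=40 gives 11861 − 270×40 = 1061 → no gain ✓.
5 of the 6 constraints hold; not an equilibrium.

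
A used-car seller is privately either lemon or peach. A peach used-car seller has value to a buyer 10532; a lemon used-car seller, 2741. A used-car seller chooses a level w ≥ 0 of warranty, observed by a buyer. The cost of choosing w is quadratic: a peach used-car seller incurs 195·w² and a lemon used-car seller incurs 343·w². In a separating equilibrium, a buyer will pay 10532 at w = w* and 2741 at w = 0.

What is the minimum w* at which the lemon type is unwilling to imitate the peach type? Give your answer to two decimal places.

4.77

The lemon type at w = 0 receives 2741; imitating at w* yields 10532 − 343·w*².
Indifference: 2741 = 10532 − 343·w*², so w*² = (10532 − 2741) / 343 ≈ 22.7143.
w* = √22.7143 ≈ 4.77.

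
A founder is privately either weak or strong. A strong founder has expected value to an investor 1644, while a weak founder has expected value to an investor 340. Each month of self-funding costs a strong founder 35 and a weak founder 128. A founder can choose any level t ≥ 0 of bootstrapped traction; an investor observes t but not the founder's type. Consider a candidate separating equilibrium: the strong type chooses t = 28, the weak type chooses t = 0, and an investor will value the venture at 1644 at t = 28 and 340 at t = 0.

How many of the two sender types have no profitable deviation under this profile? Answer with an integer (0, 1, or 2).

Weak type: stay at 0 → 340; mimic → 1644 − 128 × 28 = -1940. IC holds (340 ≥ -1940).
Strong type: signal → 1644 − 35 × 28 = 664; deviate to 0 → 340. IC holds (664 ≥ 340).
2 of 2 constraints hold, so this is a separating equilibrium.

2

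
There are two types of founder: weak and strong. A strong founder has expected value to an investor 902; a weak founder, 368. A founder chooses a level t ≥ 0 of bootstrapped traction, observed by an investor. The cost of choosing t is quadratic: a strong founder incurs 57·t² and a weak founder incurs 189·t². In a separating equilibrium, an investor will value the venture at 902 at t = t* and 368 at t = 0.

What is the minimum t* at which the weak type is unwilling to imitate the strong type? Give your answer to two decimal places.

1.68

The weak type at t = 0 receives 368; imitating at t* yields 902 − 189·t*².
Indifference: 368 = 902 − 189·t*², so t*² = (902 − 368) / 189 ≈ 2.8254.
t* = √2.8254 ≈ 1.68.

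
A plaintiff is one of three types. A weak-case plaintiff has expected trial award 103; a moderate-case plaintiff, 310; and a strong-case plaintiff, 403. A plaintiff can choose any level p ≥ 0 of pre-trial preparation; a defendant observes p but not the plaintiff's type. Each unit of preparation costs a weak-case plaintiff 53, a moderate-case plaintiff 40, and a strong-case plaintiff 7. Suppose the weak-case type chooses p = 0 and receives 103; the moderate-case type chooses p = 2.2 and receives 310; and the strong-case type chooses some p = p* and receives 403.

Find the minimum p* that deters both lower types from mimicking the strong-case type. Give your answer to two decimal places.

Weak-case type (on-path payoff 103) won't mimic when 103 ≥ 403 − 53·p*, i.e. p* ≥ 5.66.
Moderate-case type (on-path payoff 310 − 40×2.2 = 222) won't mimic when 222 ≥ 403 − 40·p*, i.e. p* ≥ 4.53.
Both must hold, so p* = max(5.66, 4.53) = 5.66. The weak-case type's constraint binds.

5.66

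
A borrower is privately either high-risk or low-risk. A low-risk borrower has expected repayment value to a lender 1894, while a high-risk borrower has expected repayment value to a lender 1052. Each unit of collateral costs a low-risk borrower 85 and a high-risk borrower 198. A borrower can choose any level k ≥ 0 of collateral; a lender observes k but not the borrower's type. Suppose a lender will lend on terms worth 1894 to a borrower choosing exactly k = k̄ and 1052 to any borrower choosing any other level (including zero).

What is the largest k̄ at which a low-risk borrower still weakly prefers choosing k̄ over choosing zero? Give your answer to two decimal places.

9.91

Choosing k̄ yields the low-risk type 1894 − 85·k̄; choosing zero yields 1052.
The low-risk type is indifferent at 1894 − 85·k̄ = 1052, i.e. k̄ = (1894 − 1052) / 85 ≈ 9.91.
For any k̄ above 9.91 the low-risk type would rather pool at zero, so separation collapses.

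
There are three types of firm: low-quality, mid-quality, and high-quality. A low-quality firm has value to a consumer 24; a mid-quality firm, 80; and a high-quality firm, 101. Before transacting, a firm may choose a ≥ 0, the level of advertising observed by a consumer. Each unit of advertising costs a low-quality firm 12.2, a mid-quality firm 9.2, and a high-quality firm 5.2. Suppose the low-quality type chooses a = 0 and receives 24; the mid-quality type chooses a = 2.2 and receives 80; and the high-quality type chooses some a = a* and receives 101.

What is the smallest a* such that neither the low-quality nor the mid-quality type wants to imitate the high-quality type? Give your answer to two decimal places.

6.31

Mid-quality type (on-path payoff 80 − 9.2×2.2 = 59.76) won't mimic when 59.76 ≥ 101 − 9.2·a*, i.e. a* ≥ 4.48.
Low-quality type (on-path payoff 24) won't mimic when 24 ≥ 101 − 12.2·a*, i.e. a* ≥ 6.31.
Both must hold, so a* = max(6.31, 4.48) = 6.31. The low-quality type's constraint binds.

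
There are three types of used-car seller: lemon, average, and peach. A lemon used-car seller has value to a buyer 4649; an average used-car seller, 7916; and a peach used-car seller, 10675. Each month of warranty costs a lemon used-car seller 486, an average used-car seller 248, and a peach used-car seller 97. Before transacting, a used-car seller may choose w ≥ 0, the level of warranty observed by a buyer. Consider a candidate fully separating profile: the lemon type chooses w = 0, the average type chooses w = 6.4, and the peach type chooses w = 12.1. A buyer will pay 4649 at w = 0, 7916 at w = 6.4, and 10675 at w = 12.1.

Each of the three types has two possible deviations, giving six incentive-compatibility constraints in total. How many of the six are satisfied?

3

Lemon (own payoff 4649): to w=6.4 gives 7916 − 486×6.4 = 4805.6 → profitable ✗; to w=12.1 gives 10675 − 486×12.1 = 4794.4 → profitable ✗.
Peach (own payoff 10675 − 97×12.1 = 9501.3): to w=0 gives 4649 → no gain ✓; to w=6.4 gives 7916 − 97×6.4 = 7295.2 → no gain ✓.
Average (own payoff 7916 − 248×6.4 = 6328.8): to w=0 gives 4649 → no gain ✓; to w=12.1 gives 10675 − 248×12.1 = 7674.2 → profitable ✗.
3 of the 6 constraints hold; not an equilibrium.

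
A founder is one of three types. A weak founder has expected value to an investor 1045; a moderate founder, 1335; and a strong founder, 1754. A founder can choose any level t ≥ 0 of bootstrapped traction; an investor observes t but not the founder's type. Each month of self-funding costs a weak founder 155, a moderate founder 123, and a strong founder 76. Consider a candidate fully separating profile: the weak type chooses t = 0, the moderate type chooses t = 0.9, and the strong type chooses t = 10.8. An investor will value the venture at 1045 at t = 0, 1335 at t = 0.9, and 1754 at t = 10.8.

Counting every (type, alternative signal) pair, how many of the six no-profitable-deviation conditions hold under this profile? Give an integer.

3

Weak (own payoff 1045): to t=0.9 gives 1335 − 155×0.9 = 1195.5 → profitable ✗; to t=10.8 gives 1754 − 155×10.8 = 80 → no gain ✓.
Strong (own payoff 1754 − 76×10.8 = 933.2): to t=0 gives 1045 → profitable ✗; to t=0.9 gives 1335 − 76×0.9 = 1266.6 → profitable ✗.
Moderate (own payoff 1335 − 123×0.9 = 1224.3): to t=0 gives 1045 → no gain ✓; to t=10.8 gives 1754 − 123×10.8 = 425.6 → no gain ✓.
3 of the 6 constraints hold; not an equilibrium.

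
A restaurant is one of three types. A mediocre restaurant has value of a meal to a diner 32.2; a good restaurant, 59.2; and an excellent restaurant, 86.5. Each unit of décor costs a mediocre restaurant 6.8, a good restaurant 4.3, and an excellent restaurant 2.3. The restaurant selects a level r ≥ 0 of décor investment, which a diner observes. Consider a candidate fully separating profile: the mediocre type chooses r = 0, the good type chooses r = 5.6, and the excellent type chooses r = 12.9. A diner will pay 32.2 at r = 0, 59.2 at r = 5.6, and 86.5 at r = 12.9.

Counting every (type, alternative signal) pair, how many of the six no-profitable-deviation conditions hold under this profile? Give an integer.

Mediocre (own payoff 32.2): to r=5.6 gives 59.2 − 6.8×5.6 = 21.12 → no gain ✓; to r=12.9 gives 86.5 − 6.8×12.9 = -1.22 → no gain ✓.
Excellent (own payoff 86.5 − 2.3×12.9 = 56.83): to r=0 gives 32.2 → no gain ✓; to r=5.6 gives 59.2 − 2.3×5.6 = 46.32 → no gain ✓.
Good (own payoff 59.2 − 4.3×5.6 = 35.12): to r=0 gives 32.2 → no gain ✓; to r=12.9 gives 86.5 − 4.3×12.9 = 31.03 → no gain ✓.
6 of the 6 constraints hold; this profile is a separating equilibrium.

6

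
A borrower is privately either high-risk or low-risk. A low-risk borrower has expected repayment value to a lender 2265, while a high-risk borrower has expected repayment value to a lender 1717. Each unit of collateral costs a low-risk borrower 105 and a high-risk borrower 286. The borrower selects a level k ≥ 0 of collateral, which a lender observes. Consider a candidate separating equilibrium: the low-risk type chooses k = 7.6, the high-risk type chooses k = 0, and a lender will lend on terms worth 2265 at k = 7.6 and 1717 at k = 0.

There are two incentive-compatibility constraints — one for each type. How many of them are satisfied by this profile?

Low-risk type: signal → 2265 − 105 × 7.6 = 1467; deviate to 0 → 1717. IC fails (1467 < 1717).
High-risk type: stay at 0 → 1717; mimic → 2265 − 286 × 7.6 = 91.4. IC holds (1717 ≥ 91.4).
1 of 2 constraints hold, so this profile is not an equilibrium.

1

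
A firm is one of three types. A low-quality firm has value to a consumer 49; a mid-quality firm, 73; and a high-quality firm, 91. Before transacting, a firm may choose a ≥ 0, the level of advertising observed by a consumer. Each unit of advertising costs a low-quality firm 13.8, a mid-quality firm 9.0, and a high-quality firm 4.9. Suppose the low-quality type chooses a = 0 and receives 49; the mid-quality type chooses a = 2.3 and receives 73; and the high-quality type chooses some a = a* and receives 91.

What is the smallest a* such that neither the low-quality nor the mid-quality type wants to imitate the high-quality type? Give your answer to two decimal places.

4.30

Mid-quality type (on-path payoff 73 − 9.0×2.3 = 52.3) won't mimic when 52.3 ≥ 91 − 9.0·a*, i.e. a* ≥ 4.30.
Low-quality type (on-path payoff 49) won't mimic when 49 ≥ 91 − 13.8·a*, i.e. a* ≥ 3.04.
Both must hold, so a* = max(3.04, 4.30) = 4.30. The mid-quality type's constraint binds.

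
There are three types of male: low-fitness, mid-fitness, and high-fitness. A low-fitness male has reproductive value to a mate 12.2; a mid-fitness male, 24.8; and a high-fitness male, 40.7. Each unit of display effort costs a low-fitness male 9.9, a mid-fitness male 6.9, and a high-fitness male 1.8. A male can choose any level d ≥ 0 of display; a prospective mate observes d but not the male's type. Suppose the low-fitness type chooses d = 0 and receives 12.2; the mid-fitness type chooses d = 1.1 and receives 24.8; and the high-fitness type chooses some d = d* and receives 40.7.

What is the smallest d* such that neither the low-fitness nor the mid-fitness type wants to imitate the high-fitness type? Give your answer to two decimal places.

3.40

Low-fitness type (on-path payoff 12.2) won't mimic when 12.2 ≥ 40.7 − 9.9·d*, i.e. d* ≥ 2.88.
Mid-fitness type (on-path payoff 24.8 − 6.9×1.1 = 17.21) won't mimic when 17.21 ≥ 40.7 − 6.9·d*, i.e. d* ≥ 3.40.
Both must hold, so d* = max(2.88, 3.40) = 3.40. The mid-fitness type's constraint binds.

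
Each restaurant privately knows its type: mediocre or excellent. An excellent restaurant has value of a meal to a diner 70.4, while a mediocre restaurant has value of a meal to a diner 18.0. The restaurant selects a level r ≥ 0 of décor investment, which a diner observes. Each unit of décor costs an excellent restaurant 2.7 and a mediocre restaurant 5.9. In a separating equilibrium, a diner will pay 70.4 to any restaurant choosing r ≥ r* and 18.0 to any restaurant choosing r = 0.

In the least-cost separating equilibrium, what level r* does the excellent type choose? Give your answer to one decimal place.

A mediocre restaurant choosing r = 0 receives 18.0.
Imitating at r* instead would pay 70.4 at cost 5.9·r*, netting 70.4 − 5.9·r*.
Indifference: 18.0 = 70.4 − 5.9·r*, so r* = (70.4 − 18.0) / 5.9 ≈ 8.9.
This is the mediocre type's binding incentive-compatibility constraint; any r ≥ 8.9 sustains separation on that side.

8.9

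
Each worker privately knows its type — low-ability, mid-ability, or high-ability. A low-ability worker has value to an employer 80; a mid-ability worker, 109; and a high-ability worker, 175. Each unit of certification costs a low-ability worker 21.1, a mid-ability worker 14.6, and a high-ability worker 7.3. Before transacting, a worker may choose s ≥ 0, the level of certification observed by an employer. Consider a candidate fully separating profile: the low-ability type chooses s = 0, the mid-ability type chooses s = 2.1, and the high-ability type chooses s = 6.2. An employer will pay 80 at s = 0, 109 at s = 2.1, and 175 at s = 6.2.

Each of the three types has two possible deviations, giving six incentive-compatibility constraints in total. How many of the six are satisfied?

Low-ability (own payoff 80): to s=2.1 gives 109 − 21.1×2.1 = 64.69 → no gain ✓; to s=6.2 gives 175 − 21.1×6.2 = 44.18 → no gain ✓.
Mid-ability (own payoff 109 − 14.6×2.1 = 78.34): to s=0 gives 80 → profitable ✗; to s=6.2 gives 175 − 14.6×6.2 = 84.48 → profitable ✗.
High-ability (own payoff 175 − 7.3×6.2 = 129.74): to s=0 gives 80 → no gain ✓; to s=2.1 gives 109 − 7.3×2.1 = 93.67 → no gain ✓.
4 of the 6 constraints hold; not an equilibrium.

4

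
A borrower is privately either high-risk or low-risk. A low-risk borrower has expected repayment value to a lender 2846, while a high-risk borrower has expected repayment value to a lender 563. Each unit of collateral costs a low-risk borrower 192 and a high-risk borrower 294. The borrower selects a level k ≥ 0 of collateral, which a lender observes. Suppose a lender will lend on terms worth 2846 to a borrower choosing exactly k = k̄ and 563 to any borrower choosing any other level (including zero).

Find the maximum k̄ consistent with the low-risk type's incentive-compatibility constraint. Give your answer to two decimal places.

Choosing k̄ yields the low-risk type 2846 − 192·k̄; choosing zero yields 563.
The low-risk type is indifferent at 2846 − 192·k̄ = 563, i.e. k̄ = (2846 − 563) / 192 ≈ 11.89.
For any k̄ above 11.89 the low-risk type would rather pool at zero, so separation collapses.

11.89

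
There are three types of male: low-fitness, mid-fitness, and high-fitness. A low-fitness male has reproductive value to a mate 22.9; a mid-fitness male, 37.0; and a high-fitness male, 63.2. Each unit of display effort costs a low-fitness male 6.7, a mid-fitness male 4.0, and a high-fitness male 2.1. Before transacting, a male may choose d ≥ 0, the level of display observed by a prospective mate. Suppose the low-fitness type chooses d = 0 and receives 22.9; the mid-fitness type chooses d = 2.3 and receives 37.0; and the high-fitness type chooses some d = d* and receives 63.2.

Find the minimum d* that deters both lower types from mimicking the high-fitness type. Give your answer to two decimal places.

Mid-fitness type (on-path payoff 37.0 − 4.0×2.3 = 27.8) won't mimic when 27.8 ≥ 63.2 − 4.0·d*, i.e. d* ≥ 8.85.
Low-fitness type (on-path payoff 22.9) won't mimic when 22.9 ≥ 63.2 − 6.7·d*, i.e. d* ≥ 6.01.
Both must hold, so d* = max(6.01, 8.85) = 8.85. The mid-fitness type's constraint binds.

8.85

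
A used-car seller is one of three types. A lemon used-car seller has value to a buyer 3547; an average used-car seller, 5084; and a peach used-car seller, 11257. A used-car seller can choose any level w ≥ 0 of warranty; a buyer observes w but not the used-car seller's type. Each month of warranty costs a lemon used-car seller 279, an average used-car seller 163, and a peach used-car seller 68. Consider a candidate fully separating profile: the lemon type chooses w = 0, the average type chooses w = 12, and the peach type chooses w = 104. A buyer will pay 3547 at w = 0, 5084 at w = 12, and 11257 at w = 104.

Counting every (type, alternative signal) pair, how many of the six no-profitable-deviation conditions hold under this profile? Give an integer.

4

Lemon (own payoff 3547): to w=12 gives 5084 − 279×12 = 1736 → no gain ✓; to w=104 gives 11257 − 279×104 = -17759 → no gain ✓.
Average (own payoff 5084 − 163×12 = 3128): to w=0 gives 3547 → profitable ✗; to w=104 gives 11257 − 163×104 = -5695 → no gain ✓.
Peach (own payoff 11257 − 68×104 = 4185): to w=0 gives 3547 → no gain ✓; to w=12 gives 5084 − 68×12 = 4268 → profitable ✗.
4 of the 6 constraints hold; not an equilibrium.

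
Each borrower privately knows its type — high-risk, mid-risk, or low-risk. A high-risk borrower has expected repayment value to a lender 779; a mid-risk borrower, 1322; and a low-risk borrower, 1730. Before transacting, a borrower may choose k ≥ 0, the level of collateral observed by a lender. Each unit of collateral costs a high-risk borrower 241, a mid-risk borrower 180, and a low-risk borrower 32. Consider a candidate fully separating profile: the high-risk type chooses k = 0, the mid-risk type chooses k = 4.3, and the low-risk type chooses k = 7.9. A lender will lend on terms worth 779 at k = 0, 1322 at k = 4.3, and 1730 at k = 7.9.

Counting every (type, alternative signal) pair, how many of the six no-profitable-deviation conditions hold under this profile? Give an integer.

High-risk (own payoff 779): to k=4.3 gives 1322 − 241×4.3 = 285.7 → no gain ✓; to k=7.9 gives 1730 − 241×7.9 = -173.9 → no gain ✓.
Mid-risk (own payoff 1322 − 180×4.3 = 548): to k=0 gives 779 → profitable ✗; to k=7.9 gives 1730 − 180×7.9 = 308 → no gain ✓.
Low-risk (own payoff 1730 − 32×7.9 = 1477.2): to k=0 gives 779 → no gain ✓; to k=4.3 gives 1322 − 32×4.3 = 1184.4 → no gain ✓.
5 of the 6 constraints hold; not an equilibrium.

5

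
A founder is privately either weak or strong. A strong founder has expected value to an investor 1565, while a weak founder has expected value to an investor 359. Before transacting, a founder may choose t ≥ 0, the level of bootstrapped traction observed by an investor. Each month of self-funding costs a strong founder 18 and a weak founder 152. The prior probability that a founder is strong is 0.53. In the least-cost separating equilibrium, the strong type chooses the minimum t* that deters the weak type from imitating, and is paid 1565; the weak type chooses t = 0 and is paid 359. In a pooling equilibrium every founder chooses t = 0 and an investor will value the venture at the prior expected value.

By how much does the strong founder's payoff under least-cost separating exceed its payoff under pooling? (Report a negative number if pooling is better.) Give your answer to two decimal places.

Least-cost separating signal: t* solves 359 = 1565 − 152·t*, so t* = (1565 − 359)/152 ≈ 7.9342.
Strong type's separating payoff: 1565 − 18 × t* = 1565 − 18 × (1565 − 359)/152 = 1565 − 21708/152 ≈ 1422.1842.
Pooling payoff: 0.53 × 1565 + 0.47 × 359 = 998.18.
Difference: 1422.1842 − 998.18 = 424.0042, i.e. 424.00 to two decimal places.
The strong type prefers to separate.

424.00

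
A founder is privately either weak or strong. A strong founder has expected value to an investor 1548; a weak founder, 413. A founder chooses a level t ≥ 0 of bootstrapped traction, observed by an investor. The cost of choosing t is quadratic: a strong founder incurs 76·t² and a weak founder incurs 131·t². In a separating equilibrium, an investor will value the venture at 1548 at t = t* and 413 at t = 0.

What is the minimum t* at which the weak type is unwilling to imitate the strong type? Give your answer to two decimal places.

2.94

The weak type at t = 0 receives 413; imitating at t* yields 1548 − 131·t*².
Indifference: 413 = 1548 − 131·t*², so t*² = (1548 − 413) / 131 ≈ 8.6641.
t* = √8.6641 ≈ 2.94.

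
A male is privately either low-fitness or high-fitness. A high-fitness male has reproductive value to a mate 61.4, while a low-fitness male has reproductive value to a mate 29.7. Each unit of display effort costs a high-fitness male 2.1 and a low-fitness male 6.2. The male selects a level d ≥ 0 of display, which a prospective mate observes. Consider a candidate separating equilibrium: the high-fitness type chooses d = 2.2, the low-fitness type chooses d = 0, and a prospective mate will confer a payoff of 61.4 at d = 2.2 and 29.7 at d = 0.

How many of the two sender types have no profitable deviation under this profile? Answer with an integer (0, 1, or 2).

High-fitness type: signal → 61.4 − 2.1 × 2.2 = 56.78; deviate to 0 → 29.7. IC holds (56.78 ≥ 29.7).
Low-fitness type: stay at 0 → 29.7; mimic → 61.4 − 6.2 × 2.2 = 47.76. IC fails (29.7 < 47.76).
1 of 2 constraints hold, so this profile is not an equilibrium.

1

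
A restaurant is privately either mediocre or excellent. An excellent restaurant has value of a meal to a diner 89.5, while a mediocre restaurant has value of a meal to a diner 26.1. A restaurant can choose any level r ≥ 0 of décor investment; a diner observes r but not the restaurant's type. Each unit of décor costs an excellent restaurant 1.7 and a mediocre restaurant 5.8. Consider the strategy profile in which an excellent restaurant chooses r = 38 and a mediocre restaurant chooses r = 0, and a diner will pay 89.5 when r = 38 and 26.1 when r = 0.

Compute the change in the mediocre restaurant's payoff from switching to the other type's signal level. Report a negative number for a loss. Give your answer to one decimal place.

Playing r = 0 the mediocre restaurant receives 26.1.
Deviating to r = 38 brings payment 89.5 at cost 5.8 × 38 = 220.4, netting -130.9.
Gain from deviating: -130.9 − 26.1 = -157.0.
The gain is negative, so the mediocre type's incentive-compatibility constraint is satisfied.

-157.0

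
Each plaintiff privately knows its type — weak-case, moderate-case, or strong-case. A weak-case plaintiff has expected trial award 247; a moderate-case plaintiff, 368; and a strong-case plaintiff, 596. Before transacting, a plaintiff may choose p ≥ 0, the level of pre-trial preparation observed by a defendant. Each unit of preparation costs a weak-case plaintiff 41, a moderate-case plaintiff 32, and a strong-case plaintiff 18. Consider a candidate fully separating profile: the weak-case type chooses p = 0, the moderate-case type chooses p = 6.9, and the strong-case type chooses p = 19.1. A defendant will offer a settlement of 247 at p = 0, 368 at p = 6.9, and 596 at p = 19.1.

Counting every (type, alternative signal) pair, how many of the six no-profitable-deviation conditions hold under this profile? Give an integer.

5

Moderate-case (own payoff 368 − 32×6.9 = 147.2): to p=0 gives 247 → profitable ✗; to p=19.1 gives 596 − 32×19.1 = -15.2 → no gain ✓.
Strong-case (own payoff 596 − 18×19.1 = 252.2): to p=0 gives 247 → no gain ✓; to p=6.9 gives 368 − 18×6.9 = 243.8 → no gain ✓.
Weak-case (own payoff 247): to p=6.9 gives 368 − 41×6.9 = 85.1 → no gain ✓; to p=19.1 gives 596 − 41×19.1 = -187.1 → no gain ✓.
5 of the 6 constraints hold; not an equilibrium.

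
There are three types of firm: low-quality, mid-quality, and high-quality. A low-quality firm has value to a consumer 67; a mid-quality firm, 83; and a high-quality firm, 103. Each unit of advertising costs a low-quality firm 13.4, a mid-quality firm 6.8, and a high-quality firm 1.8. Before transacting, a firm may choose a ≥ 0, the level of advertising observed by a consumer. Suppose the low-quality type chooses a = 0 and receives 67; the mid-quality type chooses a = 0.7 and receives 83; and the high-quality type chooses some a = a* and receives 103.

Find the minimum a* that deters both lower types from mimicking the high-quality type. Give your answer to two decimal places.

3.64

Mid-quality type (on-path payoff 83 − 6.8×0.7 = 78.24) won't mimic when 78.24 ≥ 103 − 6.8·a*, i.e. a* ≥ 3.64.
Low-quality type (on-path payoff 67) won't mimic when 67 ≥ 103 − 13.4·a*, i.e. a* ≥ 2.69.
Both must hold, so a* = max(2.69, 3.64) = 3.64. The mid-quality type's constraint binds.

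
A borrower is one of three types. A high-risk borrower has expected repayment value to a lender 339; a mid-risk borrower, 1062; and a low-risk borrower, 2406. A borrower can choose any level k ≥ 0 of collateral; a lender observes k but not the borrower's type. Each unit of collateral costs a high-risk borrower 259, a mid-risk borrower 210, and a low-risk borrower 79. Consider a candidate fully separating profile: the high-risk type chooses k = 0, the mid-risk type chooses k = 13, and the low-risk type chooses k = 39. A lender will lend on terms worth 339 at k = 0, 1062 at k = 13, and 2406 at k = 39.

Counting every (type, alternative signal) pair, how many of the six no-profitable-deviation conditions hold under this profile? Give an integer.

3

Mid-risk (own payoff 1062 − 210×13 = -1668): to k=0 gives 339 → profitable ✗; to k=39 gives 2406 − 210×39 = -5784 → no gain ✓.
High-risk (own payoff 339): to k=13 gives 1062 − 259×13 = -2305 → no gain ✓; to k=39 gives 2406 − 259×39 = -7695 → no gain ✓.
Low-risk (own payoff 2406 − 79×39 = -675): to k=0 gives 339 → profitable ✗; to k=13 gives 1062 − 79×13 = 35 → profitable ✗.
3 of the 6 constraints hold; not an equilibrium.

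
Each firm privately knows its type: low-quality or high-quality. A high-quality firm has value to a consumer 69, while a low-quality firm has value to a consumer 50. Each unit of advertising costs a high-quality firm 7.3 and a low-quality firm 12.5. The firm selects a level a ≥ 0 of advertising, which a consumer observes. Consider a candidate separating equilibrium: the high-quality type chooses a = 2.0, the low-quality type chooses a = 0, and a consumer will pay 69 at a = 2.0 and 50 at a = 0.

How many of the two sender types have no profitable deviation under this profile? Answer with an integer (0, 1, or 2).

Low-quality type: stay at 0 → 50; mimic → 69 − 12.5 × 2.0 = 44. IC holds (50 ≥ 44).
High-quality type: signal → 69 − 7.3 × 2.0 = 54.4; deviate to 0 → 50. IC holds (54.4 ≥ 50).
2 of 2 constraints hold, so this is a separating equilibrium.

2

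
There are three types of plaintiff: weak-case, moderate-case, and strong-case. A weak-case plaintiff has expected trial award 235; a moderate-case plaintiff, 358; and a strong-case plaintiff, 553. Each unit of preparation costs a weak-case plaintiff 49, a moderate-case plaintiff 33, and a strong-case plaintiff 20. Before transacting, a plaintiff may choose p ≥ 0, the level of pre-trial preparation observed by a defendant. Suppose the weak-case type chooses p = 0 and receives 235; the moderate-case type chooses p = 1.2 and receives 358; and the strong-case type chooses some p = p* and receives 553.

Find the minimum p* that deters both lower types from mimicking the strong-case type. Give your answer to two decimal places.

Moderate-case type (on-path payoff 358 − 33×1.2 = 318.4) won't mimic when 318.4 ≥ 553 − 33·p*, i.e. p* ≥ 7.11.
Weak-case type (on-path payoff 235) won't mimic when 235 ≥ 553 − 49·p*, i.e. p* ≥ 6.49.
Both must hold, so p* = max(6.49, 7.11) = 7.11. The moderate-case type's constraint binds.

7.11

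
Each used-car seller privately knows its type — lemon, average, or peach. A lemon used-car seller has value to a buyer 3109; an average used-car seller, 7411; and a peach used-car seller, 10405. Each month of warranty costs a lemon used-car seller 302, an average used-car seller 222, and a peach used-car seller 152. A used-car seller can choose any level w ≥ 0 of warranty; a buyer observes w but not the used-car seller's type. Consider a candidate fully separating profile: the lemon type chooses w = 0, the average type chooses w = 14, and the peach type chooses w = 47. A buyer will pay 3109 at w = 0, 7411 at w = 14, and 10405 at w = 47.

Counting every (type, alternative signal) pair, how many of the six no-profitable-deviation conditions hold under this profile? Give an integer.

Lemon (own payoff 3109): to w=14 gives 7411 − 302×14 = 3183 → profitable ✗; to w=47 gives 10405 − 302×47 = -3789 → no gain ✓.
Average (own payoff 7411 − 222×14 = 4303): to w=0 gives 3109 → no gain ✓; to w=47 gives 10405 − 222×47 = -29 → no gain ✓.
Peach (own payoff 10405 − 152×47 = 3261): to w=0 gives 3109 → no gain ✓; to w=14 gives 7411 − 152×14 = 5283 → profitable ✗.
4 of the 6 constraints hold; not an equilibrium.

4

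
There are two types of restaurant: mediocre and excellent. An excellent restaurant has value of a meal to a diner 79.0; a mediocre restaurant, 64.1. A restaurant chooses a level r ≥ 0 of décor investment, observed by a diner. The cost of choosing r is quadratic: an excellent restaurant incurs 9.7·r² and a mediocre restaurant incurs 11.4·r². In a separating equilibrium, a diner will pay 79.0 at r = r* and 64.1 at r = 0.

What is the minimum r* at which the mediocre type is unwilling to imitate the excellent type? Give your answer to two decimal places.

The mediocre type at r = 0 receives 64.1; imitating at r* yields 79.0 − 11.4·r*².
Indifference: 64.1 = 79.0 − 11.4·r*², so r*² = (79.0 − 64.1) / 11.4 ≈ 1.3070.
r* = √1.3070 ≈ 1.14.

1.14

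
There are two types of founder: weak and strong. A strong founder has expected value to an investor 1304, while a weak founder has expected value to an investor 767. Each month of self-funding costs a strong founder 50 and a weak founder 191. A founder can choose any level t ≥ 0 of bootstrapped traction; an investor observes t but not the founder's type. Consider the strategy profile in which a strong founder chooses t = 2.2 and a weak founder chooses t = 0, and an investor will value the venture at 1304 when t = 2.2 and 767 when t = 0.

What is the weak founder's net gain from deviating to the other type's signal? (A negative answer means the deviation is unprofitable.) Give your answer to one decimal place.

Playing t = 0 the weak founder receives 767.
Deviating to t = 2.2 brings payment 1304 at cost 191 × 2.2 = 420.2, netting 883.8.
Gain from deviating: 883.8 − 767 = 116.8.
The gain is positive, so the weak type's incentive-compatibility constraint is violated — this profile is not a separating equilibrium.

116.8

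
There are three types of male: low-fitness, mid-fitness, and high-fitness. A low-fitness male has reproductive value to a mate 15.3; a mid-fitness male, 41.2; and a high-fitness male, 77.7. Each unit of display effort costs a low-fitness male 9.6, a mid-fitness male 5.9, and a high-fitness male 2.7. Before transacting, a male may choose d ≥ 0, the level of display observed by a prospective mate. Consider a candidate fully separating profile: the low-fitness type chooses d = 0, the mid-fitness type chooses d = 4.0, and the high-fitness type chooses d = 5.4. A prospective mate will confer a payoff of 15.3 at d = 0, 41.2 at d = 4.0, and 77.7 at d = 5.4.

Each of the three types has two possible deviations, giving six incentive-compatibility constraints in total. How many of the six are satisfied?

4

High-fitness (own payoff 77.7 − 2.7×5.4 = 63.12): to d=0 gives 15.3 → no gain ✓; to d=4.0 gives 41.2 − 2.7×4.0 = 30.4 → no gain ✓.
Mid-fitness (own payoff 41.2 − 5.9×4.0 = 17.6): to d=0 gives 15.3 → no gain ✓; to d=5.4 gives 77.7 − 5.9×5.4 = 45.84 → profitable ✗.
Low-fitness (own payoff 15.3): to d=4.0 gives 41.2 − 9.6×4.0 = 2.8 → no gain ✓; to d=5.4 gives 77.7 − 9.6×5.4 = 25.86 → profitable ✗.
4 of the 6 constraints hold; not an equilibrium.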